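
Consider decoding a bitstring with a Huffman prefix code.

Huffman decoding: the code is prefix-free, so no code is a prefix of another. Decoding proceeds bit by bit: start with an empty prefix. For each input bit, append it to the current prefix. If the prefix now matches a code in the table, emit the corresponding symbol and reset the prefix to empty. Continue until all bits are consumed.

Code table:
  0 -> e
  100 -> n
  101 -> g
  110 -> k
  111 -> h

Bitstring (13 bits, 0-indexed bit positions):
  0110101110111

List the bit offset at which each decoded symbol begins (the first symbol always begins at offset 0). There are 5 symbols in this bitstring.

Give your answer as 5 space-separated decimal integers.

Bit 0: prefix='0' -> emit 'e', reset
Bit 1: prefix='1' (no match yet)
Bit 2: prefix='11' (no match yet)
Bit 3: prefix='110' -> emit 'k', reset
Bit 4: prefix='1' (no match yet)
Bit 5: prefix='10' (no match yet)
Bit 6: prefix='101' -> emit 'g', reset
Bit 7: prefix='1' (no match yet)
Bit 8: prefix='11' (no match yet)
Bit 9: prefix='110' -> emit 'k', reset
Bit 10: prefix='1' (no match yet)
Bit 11: prefix='11' (no match yet)
Bit 12: prefix='111' -> emit 'h', reset

Answer: 0 1 4 7 10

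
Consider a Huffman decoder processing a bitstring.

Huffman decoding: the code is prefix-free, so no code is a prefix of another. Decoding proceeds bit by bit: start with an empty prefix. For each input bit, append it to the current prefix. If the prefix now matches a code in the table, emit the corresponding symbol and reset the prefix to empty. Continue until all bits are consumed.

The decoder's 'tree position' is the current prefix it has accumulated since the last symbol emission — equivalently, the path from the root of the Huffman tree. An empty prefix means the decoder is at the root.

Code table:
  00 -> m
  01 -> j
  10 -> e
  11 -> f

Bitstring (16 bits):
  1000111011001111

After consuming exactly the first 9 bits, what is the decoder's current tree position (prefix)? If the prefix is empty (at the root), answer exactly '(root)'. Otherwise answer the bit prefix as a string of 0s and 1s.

Bit 0: prefix='1' (no match yet)
Bit 1: prefix='10' -> emit 'e', reset
Bit 2: prefix='0' (no match yet)
Bit 3: prefix='00' -> emit 'm', reset
Bit 4: prefix='1' (no match yet)
Bit 5: prefix='11' -> emit 'f', reset
Bit 6: prefix='1' (no match yet)
Bit 7: prefix='10' -> emit 'e', reset
Bit 8: prefix='1' (no match yet)

Answer: 1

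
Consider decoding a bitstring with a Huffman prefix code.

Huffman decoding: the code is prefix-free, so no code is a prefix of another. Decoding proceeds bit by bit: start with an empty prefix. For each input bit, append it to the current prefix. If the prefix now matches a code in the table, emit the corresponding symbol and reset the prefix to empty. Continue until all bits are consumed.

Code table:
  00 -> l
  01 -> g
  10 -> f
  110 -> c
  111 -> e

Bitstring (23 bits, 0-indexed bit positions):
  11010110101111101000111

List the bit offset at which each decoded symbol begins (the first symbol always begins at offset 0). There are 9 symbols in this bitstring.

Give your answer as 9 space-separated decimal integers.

Bit 0: prefix='1' (no match yet)
Bit 1: prefix='11' (no match yet)
Bit 2: prefix='110' -> emit 'c', reset
Bit 3: prefix='1' (no match yet)
Bit 4: prefix='10' -> emit 'f', reset
Bit 5: prefix='1' (no match yet)
Bit 6: prefix='11' (no match yet)
Bit 7: prefix='110' -> emit 'c', reset
Bit 8: prefix='1' (no match yet)
Bit 9: prefix='10' -> emit 'f', reset
Bit 10: prefix='1' (no match yet)
Bit 11: prefix='11' (no match yet)
Bit 12: prefix='111' -> emit 'e', reset
Bit 13: prefix='1' (no match yet)
Bit 14: prefix='11' (no match yet)
Bit 15: prefix='110' -> emit 'c', reset
Bit 16: prefix='1' (no match yet)
Bit 17: prefix='10' -> emit 'f', reset
Bit 18: prefix='0' (no match yet)
Bit 19: prefix='00' -> emit 'l', reset
Bit 20: prefix='1' (no match yet)
Bit 21: prefix='11' (no match yet)
Bit 22: prefix='111' -> emit 'e', reset

Answer: 0 3 5 8 10 13 16 18 20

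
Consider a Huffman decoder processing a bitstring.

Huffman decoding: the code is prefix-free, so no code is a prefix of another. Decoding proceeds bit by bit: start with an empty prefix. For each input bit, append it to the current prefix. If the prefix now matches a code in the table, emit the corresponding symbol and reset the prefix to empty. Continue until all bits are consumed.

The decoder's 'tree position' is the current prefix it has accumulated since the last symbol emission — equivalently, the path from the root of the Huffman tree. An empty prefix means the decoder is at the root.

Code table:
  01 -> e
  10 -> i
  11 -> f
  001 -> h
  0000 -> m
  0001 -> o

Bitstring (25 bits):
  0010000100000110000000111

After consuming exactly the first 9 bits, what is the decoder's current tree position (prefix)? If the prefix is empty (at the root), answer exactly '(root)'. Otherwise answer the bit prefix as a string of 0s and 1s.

Bit 0: prefix='0' (no match yet)
Bit 1: prefix='00' (no match yet)
Bit 2: prefix='001' -> emit 'h', reset
Bit 3: prefix='0' (no match yet)
Bit 4: prefix='00' (no match yet)
Bit 5: prefix='000' (no match yet)
Bit 6: prefix='0000' -> emit 'm', reset
Bit 7: prefix='1' (no match yet)
Bit 8: prefix='10' -> emit 'i', reset

Answer: (root)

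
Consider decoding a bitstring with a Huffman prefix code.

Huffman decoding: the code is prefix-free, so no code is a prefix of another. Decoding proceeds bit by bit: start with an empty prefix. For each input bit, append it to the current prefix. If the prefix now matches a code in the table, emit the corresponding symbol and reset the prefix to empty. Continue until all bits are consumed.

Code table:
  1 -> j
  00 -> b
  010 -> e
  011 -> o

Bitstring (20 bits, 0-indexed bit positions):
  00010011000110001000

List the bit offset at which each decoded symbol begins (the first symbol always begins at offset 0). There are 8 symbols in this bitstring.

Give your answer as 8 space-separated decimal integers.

Bit 0: prefix='0' (no match yet)
Bit 1: prefix='00' -> emit 'b', reset
Bit 2: prefix='0' (no match yet)
Bit 3: prefix='01' (no match yet)
Bit 4: prefix='010' -> emit 'e', reset
Bit 5: prefix='0' (no match yet)
Bit 6: prefix='01' (no match yet)
Bit 7: prefix='011' -> emit 'o', reset
Bit 8: prefix='0' (no match yet)
Bit 9: prefix='00' -> emit 'b', reset
Bit 10: prefix='0' (no match yet)
Bit 11: prefix='01' (no match yet)
Bit 12: prefix='011' -> emit 'o', reset
Bit 13: prefix='0' (no match yet)
Bit 14: prefix='00' -> emit 'b', reset
Bit 15: prefix='0' (no match yet)
Bit 16: prefix='01' (no match yet)
Bit 17: prefix='010' -> emit 'e', reset
Bit 18: prefix='0' (no match yet)
Bit 19: prefix='00' -> emit 'b', reset

Answer: 0 2 5 8 10 13 15 18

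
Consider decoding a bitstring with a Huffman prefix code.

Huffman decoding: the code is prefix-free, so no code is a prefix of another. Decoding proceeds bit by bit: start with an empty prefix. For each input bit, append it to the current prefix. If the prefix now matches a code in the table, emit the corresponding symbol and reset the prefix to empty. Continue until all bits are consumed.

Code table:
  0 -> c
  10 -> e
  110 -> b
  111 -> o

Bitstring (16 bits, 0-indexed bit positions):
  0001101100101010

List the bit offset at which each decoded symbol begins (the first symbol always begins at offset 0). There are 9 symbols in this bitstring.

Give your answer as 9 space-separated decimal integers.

Bit 0: prefix='0' -> emit 'c', reset
Bit 1: prefix='0' -> emit 'c', reset
Bit 2: prefix='0' -> emit 'c', reset
Bit 3: prefix='1' (no match yet)
Bit 4: prefix='11' (no match yet)
Bit 5: prefix='110' -> emit 'b', reset
Bit 6: prefix='1' (no match yet)
Bit 7: prefix='11' (no match yet)
Bit 8: prefix='110' -> emit 'b', reset
Bit 9: prefix='0' -> emit 'c', reset
Bit 10: prefix='1' (no match yet)
Bit 11: prefix='10' -> emit 'e', reset
Bit 12: prefix='1' (no match yet)
Bit 13: prefix='10' -> emit 'e', reset
Bit 14: prefix='1' (no match yet)
Bit 15: prefix='10' -> emit 'e', reset

Answer: 0 1 2 3 6 9 10 12 14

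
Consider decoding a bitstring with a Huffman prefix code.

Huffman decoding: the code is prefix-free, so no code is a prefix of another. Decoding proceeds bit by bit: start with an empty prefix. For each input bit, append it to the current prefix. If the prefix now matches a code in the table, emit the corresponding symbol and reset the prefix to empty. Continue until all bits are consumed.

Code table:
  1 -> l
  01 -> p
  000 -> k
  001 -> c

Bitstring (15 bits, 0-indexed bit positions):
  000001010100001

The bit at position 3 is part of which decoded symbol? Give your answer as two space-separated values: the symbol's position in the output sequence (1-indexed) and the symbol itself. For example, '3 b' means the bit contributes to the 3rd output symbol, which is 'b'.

Bit 0: prefix='0' (no match yet)
Bit 1: prefix='00' (no match yet)
Bit 2: prefix='000' -> emit 'k', reset
Bit 3: prefix='0' (no match yet)
Bit 4: prefix='00' (no match yet)
Bit 5: prefix='001' -> emit 'c', reset
Bit 6: prefix='0' (no match yet)
Bit 7: prefix='01' -> emit 'p', reset

Answer: 2 c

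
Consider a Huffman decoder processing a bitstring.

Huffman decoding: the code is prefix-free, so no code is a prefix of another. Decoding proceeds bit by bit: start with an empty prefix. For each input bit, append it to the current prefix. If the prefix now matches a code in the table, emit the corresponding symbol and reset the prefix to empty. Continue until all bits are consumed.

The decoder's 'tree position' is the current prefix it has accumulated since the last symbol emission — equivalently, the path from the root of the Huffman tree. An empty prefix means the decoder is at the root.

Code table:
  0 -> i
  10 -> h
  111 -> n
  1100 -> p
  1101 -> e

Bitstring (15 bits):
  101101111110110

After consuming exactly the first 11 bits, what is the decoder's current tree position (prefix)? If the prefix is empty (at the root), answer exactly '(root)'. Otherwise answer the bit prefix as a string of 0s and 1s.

Answer: 11

Derivation:
Bit 0: prefix='1' (no match yet)
Bit 1: prefix='10' -> emit 'h', reset
Bit 2: prefix='1' (no match yet)
Bit 3: prefix='11' (no match yet)
Bit 4: prefix='110' (no match yet)
Bit 5: prefix='1101' -> emit 'e', reset
Bit 6: prefix='1' (no match yet)
Bit 7: prefix='11' (no match yet)
Bit 8: prefix='111' -> emit 'n', reset
Bit 9: prefix='1' (no match yet)
Bit 10: prefix='11' (no match yet)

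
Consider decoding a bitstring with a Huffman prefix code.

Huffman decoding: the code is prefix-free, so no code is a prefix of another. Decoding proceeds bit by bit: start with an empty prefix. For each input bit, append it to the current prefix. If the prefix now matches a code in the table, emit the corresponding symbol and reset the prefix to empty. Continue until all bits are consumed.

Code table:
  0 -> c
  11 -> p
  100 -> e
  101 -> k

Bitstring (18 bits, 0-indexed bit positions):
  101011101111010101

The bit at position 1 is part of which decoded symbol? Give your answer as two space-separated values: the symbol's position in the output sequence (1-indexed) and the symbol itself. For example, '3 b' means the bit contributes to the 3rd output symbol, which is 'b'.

Bit 0: prefix='1' (no match yet)
Bit 1: prefix='10' (no match yet)
Bit 2: prefix='101' -> emit 'k', reset
Bit 3: prefix='0' -> emit 'c', reset
Bit 4: prefix='1' (no match yet)
Bit 5: prefix='11' -> emit 'p', reset

Answer: 1 k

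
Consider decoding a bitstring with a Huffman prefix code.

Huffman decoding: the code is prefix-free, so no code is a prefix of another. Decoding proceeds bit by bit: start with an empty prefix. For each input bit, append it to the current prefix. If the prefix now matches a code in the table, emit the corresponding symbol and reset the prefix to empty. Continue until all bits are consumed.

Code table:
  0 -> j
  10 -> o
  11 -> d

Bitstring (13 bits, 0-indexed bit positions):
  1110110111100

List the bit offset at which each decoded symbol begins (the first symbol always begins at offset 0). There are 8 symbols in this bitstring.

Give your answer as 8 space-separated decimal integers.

Answer: 0 2 4 6 7 9 11 12

Derivation:
Bit 0: prefix='1' (no match yet)
Bit 1: prefix='11' -> emit 'd', reset
Bit 2: prefix='1' (no match yet)
Bit 3: prefix='10' -> emit 'o', reset
Bit 4: prefix='1' (no match yet)
Bit 5: prefix='11' -> emit 'd', reset
Bit 6: prefix='0' -> emit 'j', reset
Bit 7: prefix='1' (no match yet)
Bit 8: prefix='11' -> emit 'd', reset
Bit 9: prefix='1' (no match yet)
Bit 10: prefix='11' -> emit 'd', reset
Bit 11: prefix='0' -> emit 'j', reset
Bit 12: prefix='0' -> emit 'j', reset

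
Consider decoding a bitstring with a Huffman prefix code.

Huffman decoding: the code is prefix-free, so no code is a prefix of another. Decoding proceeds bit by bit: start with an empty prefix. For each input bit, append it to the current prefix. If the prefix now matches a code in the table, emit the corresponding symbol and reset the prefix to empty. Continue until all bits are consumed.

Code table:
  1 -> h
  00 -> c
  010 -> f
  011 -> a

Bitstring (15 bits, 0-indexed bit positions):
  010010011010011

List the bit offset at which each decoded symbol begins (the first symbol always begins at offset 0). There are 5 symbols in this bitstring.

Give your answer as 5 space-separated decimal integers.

Answer: 0 3 6 9 12

Derivation:
Bit 0: prefix='0' (no match yet)
Bit 1: prefix='01' (no match yet)
Bit 2: prefix='010' -> emit 'f', reset
Bit 3: prefix='0' (no match yet)
Bit 4: prefix='01' (no match yet)
Bit 5: prefix='010' -> emit 'f', reset
Bit 6: prefix='0' (no match yet)
Bit 7: prefix='01' (no match yet)
Bit 8: prefix='011' -> emit 'a', reset
Bit 9: prefix='0' (no match yet)
Bit 10: prefix='01' (no match yet)
Bit 11: prefix='010' -> emit 'f', reset
Bit 12: prefix='0' (no match yet)
Bit 13: prefix='01' (no match yet)
Bit 14: prefix='011' -> emit 'a', reset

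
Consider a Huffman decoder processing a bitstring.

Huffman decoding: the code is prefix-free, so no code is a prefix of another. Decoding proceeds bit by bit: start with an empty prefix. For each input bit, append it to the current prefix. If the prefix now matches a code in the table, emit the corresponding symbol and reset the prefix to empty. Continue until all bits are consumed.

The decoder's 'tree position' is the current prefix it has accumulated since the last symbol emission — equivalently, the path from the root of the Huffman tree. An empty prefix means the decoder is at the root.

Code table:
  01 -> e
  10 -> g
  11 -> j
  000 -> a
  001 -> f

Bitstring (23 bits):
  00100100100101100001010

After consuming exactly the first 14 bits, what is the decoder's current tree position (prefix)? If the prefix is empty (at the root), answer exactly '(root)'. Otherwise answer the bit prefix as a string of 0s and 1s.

Bit 0: prefix='0' (no match yet)
Bit 1: prefix='00' (no match yet)
Bit 2: prefix='001' -> emit 'f', reset
Bit 3: prefix='0' (no match yet)
Bit 4: prefix='00' (no match yet)
Bit 5: prefix='001' -> emit 'f', reset
Bit 6: prefix='0' (no match yet)
Bit 7: prefix='00' (no match yet)
Bit 8: prefix='001' -> emit 'f', reset
Bit 9: prefix='0' (no match yet)
Bit 10: prefix='00' (no match yet)
Bit 11: prefix='001' -> emit 'f', reset
Bit 12: prefix='0' (no match yet)
Bit 13: prefix='01' -> emit 'e', reset

Answer: (root)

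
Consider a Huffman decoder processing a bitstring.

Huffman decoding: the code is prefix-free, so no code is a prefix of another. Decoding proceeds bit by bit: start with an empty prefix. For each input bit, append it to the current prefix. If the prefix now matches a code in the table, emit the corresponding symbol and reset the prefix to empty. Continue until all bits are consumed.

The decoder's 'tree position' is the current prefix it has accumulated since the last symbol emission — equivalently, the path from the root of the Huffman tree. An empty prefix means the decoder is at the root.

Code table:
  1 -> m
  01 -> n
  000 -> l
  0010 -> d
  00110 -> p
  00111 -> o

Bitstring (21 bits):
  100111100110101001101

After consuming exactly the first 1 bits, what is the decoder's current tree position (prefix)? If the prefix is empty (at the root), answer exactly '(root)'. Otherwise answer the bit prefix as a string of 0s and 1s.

Answer: (root)

Derivation:
Bit 0: prefix='1' -> emit 'm', reset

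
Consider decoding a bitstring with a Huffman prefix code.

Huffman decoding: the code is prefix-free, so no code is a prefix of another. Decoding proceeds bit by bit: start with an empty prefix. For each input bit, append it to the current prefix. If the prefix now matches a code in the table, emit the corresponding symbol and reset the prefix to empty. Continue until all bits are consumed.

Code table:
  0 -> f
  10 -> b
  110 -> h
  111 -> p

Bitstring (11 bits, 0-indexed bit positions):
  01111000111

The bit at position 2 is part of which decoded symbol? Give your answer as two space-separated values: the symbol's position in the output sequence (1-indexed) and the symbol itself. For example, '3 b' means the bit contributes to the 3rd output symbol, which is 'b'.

Bit 0: prefix='0' -> emit 'f', reset
Bit 1: prefix='1' (no match yet)
Bit 2: prefix='11' (no match yet)
Bit 3: prefix='111' -> emit 'p', reset
Bit 4: prefix='1' (no match yet)
Bit 5: prefix='10' -> emit 'b', reset
Bit 6: prefix='0' -> emit 'f', reset

Answer: 2 p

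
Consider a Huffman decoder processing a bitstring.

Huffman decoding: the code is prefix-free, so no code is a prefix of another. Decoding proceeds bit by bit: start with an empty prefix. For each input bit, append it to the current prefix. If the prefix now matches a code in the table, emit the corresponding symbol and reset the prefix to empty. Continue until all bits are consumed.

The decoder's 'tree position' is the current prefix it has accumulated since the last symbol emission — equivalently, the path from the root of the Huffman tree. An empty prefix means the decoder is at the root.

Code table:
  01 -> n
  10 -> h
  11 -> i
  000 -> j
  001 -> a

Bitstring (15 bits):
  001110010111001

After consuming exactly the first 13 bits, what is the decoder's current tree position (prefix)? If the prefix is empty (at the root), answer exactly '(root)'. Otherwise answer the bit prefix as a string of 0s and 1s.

Answer: 0

Derivation:
Bit 0: prefix='0' (no match yet)
Bit 1: prefix='00' (no match yet)
Bit 2: prefix='001' -> emit 'a', reset
Bit 3: prefix='1' (no match yet)
Bit 4: prefix='11' -> emit 'i', reset
Bit 5: prefix='0' (no match yet)
Bit 6: prefix='00' (no match yet)
Bit 7: prefix='001' -> emit 'a', reset
Bit 8: prefix='0' (no match yet)
Bit 9: prefix='01' -> emit 'n', reset
Bit 10: prefix='1' (no match yet)
Bit 11: prefix='11' -> emit 'i', reset
Bit 12: prefix='0' (no match yet)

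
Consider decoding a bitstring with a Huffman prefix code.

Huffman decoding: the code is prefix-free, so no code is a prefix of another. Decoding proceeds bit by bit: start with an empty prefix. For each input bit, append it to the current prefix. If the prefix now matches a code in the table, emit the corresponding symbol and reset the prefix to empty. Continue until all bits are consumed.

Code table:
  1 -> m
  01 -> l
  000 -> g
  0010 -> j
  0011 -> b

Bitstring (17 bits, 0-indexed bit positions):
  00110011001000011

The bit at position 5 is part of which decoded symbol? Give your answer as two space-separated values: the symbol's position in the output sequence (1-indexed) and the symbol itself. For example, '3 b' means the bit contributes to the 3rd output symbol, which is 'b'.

Bit 0: prefix='0' (no match yet)
Bit 1: prefix='00' (no match yet)
Bit 2: prefix='001' (no match yet)
Bit 3: prefix='0011' -> emit 'b', reset
Bit 4: prefix='0' (no match yet)
Bit 5: prefix='00' (no match yet)
Bit 6: prefix='001' (no match yet)
Bit 7: prefix='0011' -> emit 'b', reset
Bit 8: prefix='0' (no match yet)
Bit 9: prefix='00' (no match yet)

Answer: 2 b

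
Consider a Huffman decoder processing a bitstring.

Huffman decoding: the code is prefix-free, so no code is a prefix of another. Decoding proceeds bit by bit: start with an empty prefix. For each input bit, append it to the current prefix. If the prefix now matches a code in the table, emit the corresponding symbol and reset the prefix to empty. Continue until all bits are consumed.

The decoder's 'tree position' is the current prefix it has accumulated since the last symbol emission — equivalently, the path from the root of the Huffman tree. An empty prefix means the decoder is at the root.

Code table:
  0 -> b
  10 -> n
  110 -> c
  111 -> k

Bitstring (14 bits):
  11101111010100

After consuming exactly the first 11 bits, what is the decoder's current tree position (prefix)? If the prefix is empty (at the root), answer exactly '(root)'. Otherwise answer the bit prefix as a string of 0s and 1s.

Bit 0: prefix='1' (no match yet)
Bit 1: prefix='11' (no match yet)
Bit 2: prefix='111' -> emit 'k', reset
Bit 3: prefix='0' -> emit 'b', reset
Bit 4: prefix='1' (no match yet)
Bit 5: prefix='11' (no match yet)
Bit 6: prefix='111' -> emit 'k', reset
Bit 7: prefix='1' (no match yet)
Bit 8: prefix='10' -> emit 'n', reset
Bit 9: prefix='1' (no match yet)
Bit 10: prefix='10' -> emit 'n', reset

Answer: (root)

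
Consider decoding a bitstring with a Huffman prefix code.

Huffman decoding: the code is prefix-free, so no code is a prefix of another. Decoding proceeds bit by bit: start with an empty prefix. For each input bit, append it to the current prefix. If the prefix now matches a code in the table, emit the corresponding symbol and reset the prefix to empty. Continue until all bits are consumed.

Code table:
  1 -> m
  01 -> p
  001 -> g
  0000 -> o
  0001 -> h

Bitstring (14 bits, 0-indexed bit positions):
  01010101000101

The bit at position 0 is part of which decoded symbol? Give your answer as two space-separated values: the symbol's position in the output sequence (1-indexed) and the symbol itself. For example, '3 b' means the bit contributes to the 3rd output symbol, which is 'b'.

Answer: 1 p

Derivation:
Bit 0: prefix='0' (no match yet)
Bit 1: prefix='01' -> emit 'p', reset
Bit 2: prefix='0' (no match yet)
Bit 3: prefix='01' -> emit 'p', reset
Bit 4: prefix='0' (no match yet)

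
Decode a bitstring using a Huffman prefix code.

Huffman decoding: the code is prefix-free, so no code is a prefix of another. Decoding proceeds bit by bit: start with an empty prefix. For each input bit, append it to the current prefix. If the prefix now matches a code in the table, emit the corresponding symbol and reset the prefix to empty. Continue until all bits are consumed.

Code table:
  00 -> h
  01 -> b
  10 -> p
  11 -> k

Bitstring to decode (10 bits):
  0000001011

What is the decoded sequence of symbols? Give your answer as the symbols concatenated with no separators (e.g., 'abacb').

Answer: hhhpk

Derivation:
Bit 0: prefix='0' (no match yet)
Bit 1: prefix='00' -> emit 'h', reset
Bit 2: prefix='0' (no match yet)
Bit 3: prefix='00' -> emit 'h', reset
Bit 4: prefix='0' (no match yet)
Bit 5: prefix='00' -> emit 'h', reset
Bit 6: prefix='1' (no match yet)
Bit 7: prefix='10' -> emit 'p', reset
Bit 8: prefix='1' (no match yet)
Bit 9: prefix='11' -> emit 'k', reset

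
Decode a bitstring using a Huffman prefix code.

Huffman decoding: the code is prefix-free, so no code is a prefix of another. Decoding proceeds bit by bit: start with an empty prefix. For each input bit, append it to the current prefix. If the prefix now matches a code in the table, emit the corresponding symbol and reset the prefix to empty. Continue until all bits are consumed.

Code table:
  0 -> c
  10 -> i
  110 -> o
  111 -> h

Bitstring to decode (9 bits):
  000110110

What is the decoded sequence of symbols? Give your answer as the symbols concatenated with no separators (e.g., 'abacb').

Answer: cccoo

Derivation:
Bit 0: prefix='0' -> emit 'c', reset
Bit 1: prefix='0' -> emit 'c', reset
Bit 2: prefix='0' -> emit 'c', reset
Bit 3: prefix='1' (no match yet)
Bit 4: prefix='11' (no match yet)
Bit 5: prefix='110' -> emit 'o', reset
Bit 6: prefix='1' (no match yet)
Bit 7: prefix='11' (no match yet)
Bit 8: prefix='110' -> emit 'o', reset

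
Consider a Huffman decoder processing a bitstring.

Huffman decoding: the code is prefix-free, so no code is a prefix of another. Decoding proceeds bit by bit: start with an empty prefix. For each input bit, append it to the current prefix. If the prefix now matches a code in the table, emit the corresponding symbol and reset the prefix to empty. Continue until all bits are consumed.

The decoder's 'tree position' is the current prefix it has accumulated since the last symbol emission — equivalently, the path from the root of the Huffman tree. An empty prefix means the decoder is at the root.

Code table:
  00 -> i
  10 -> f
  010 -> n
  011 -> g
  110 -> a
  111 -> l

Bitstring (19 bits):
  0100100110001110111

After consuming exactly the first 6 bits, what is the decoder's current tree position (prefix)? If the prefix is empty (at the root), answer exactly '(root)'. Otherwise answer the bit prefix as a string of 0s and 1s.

Answer: (root)

Derivation:
Bit 0: prefix='0' (no match yet)
Bit 1: prefix='01' (no match yet)
Bit 2: prefix='010' -> emit 'n', reset
Bit 3: prefix='0' (no match yet)
Bit 4: prefix='01' (no match yet)
Bit 5: prefix='010' -> emit 'n', reset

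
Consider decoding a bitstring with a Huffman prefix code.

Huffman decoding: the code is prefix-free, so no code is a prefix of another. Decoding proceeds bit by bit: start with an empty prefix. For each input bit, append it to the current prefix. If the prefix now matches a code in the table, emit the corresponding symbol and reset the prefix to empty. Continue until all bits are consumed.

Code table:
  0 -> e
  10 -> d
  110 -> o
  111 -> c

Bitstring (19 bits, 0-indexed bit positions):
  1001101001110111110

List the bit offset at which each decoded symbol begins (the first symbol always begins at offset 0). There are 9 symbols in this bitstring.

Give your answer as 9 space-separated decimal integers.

Bit 0: prefix='1' (no match yet)
Bit 1: prefix='10' -> emit 'd', reset
Bit 2: prefix='0' -> emit 'e', reset
Bit 3: prefix='1' (no match yet)
Bit 4: prefix='11' (no match yet)
Bit 5: prefix='110' -> emit 'o', reset
Bit 6: prefix='1' (no match yet)
Bit 7: prefix='10' -> emit 'd', reset
Bit 8: prefix='0' -> emit 'e', reset
Bit 9: prefix='1' (no match yet)
Bit 10: prefix='11' (no match yet)
Bit 11: prefix='111' -> emit 'c', reset
Bit 12: prefix='0' -> emit 'e', reset
Bit 13: prefix='1' (no match yet)
Bit 14: prefix='11' (no match yet)
Bit 15: prefix='111' -> emit 'c', reset
Bit 16: prefix='1' (no match yet)
Bit 17: prefix='11' (no match yet)
Bit 18: prefix='110' -> emit 'o', reset

Answer: 0 2 3 6 8 9 12 13 16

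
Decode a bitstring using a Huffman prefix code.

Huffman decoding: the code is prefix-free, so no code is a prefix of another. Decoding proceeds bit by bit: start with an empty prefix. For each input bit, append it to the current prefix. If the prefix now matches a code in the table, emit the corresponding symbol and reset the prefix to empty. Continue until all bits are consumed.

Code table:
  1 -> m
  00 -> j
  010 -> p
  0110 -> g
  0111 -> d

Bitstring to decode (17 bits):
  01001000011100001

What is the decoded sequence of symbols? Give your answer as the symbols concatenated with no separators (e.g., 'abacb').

Bit 0: prefix='0' (no match yet)
Bit 1: prefix='01' (no match yet)
Bit 2: prefix='010' -> emit 'p', reset
Bit 3: prefix='0' (no match yet)
Bit 4: prefix='01' (no match yet)
Bit 5: prefix='010' -> emit 'p', reset
Bit 6: prefix='0' (no match yet)
Bit 7: prefix='00' -> emit 'j', reset
Bit 8: prefix='0' (no match yet)
Bit 9: prefix='01' (no match yet)
Bit 10: prefix='011' (no match yet)
Bit 11: prefix='0111' -> emit 'd', reset
Bit 12: prefix='0' (no match yet)
Bit 13: prefix='00' -> emit 'j', reset
Bit 14: prefix='0' (no match yet)
Bit 15: prefix='00' -> emit 'j', reset
Bit 16: prefix='1' -> emit 'm', reset

Answer: ppjdjjm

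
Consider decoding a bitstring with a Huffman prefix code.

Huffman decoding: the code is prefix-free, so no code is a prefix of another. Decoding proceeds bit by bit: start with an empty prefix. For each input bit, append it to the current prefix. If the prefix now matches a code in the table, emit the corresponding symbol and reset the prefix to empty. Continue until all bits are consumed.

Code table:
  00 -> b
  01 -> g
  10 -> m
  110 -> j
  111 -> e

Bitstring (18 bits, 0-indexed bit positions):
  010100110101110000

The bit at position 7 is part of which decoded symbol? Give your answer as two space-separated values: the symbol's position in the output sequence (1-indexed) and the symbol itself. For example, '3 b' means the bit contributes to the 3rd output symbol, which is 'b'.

Answer: 4 j

Derivation:
Bit 0: prefix='0' (no match yet)
Bit 1: prefix='01' -> emit 'g', reset
Bit 2: prefix='0' (no match yet)
Bit 3: prefix='01' -> emit 'g', reset
Bit 4: prefix='0' (no match yet)
Bit 5: prefix='00' -> emit 'b', reset
Bit 6: prefix='1' (no match yet)
Bit 7: prefix='11' (no match yet)
Bit 8: prefix='110' -> emit 'j', reset
Bit 9: prefix='1' (no match yet)
Bit 10: prefix='10' -> emit 'm', reset
Bit 11: prefix='1' (no match yet)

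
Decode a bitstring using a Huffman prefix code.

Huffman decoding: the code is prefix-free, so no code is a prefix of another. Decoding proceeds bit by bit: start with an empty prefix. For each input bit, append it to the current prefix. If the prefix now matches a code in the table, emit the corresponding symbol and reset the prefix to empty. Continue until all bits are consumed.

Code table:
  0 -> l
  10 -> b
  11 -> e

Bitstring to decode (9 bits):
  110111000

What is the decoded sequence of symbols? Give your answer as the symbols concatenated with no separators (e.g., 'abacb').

Answer: elebll

Derivation:
Bit 0: prefix='1' (no match yet)
Bit 1: prefix='11' -> emit 'e', reset
Bit 2: prefix='0' -> emit 'l', reset
Bit 3: prefix='1' (no match yet)
Bit 4: prefix='11' -> emit 'e', reset
Bit 5: prefix='1' (no match yet)
Bit 6: prefix='10' -> emit 'b', reset
Bit 7: prefix='0' -> emit 'l', reset
Bit 8: prefix='0' -> emit 'l', reset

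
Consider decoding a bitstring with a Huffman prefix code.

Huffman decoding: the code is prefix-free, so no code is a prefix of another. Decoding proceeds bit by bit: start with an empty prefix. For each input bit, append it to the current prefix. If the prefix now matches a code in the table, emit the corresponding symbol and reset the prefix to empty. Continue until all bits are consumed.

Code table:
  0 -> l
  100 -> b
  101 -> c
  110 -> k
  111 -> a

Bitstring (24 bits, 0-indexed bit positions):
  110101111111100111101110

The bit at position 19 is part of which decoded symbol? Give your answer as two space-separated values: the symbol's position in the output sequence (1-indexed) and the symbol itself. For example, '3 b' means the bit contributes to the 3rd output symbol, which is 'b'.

Bit 0: prefix='1' (no match yet)
Bit 1: prefix='11' (no match yet)
Bit 2: prefix='110' -> emit 'k', reset
Bit 3: prefix='1' (no match yet)
Bit 4: prefix='10' (no match yet)
Bit 5: prefix='101' -> emit 'c', reset
Bit 6: prefix='1' (no match yet)
Bit 7: prefix='11' (no match yet)
Bit 8: prefix='111' -> emit 'a', reset
Bit 9: prefix='1' (no match yet)
Bit 10: prefix='11' (no match yet)
Bit 11: prefix='111' -> emit 'a', reset
Bit 12: prefix='1' (no match yet)
Bit 13: prefix='10' (no match yet)
Bit 14: prefix='100' -> emit 'b', reset
Bit 15: prefix='1' (no match yet)
Bit 16: prefix='11' (no match yet)
Bit 17: prefix='111' -> emit 'a', reset
Bit 18: prefix='1' (no match yet)
Bit 19: prefix='10' (no match yet)
Bit 20: prefix='101' -> emit 'c', reset
Bit 21: prefix='1' (no match yet)
Bit 22: prefix='11' (no match yet)
Bit 23: prefix='110' -> emit 'k', reset

Answer: 7 c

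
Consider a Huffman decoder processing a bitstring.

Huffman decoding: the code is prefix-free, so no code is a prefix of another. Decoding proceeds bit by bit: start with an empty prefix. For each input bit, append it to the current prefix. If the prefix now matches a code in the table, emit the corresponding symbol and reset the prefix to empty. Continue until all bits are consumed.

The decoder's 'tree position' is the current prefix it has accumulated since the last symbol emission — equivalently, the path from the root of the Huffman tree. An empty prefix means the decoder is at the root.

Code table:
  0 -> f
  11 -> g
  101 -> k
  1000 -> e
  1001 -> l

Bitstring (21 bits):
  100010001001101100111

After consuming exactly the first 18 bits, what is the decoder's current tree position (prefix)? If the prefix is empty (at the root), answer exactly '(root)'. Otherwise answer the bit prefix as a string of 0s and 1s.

Bit 0: prefix='1' (no match yet)
Bit 1: prefix='10' (no match yet)
Bit 2: prefix='100' (no match yet)
Bit 3: prefix='1000' -> emit 'e', reset
Bit 4: prefix='1' (no match yet)
Bit 5: prefix='10' (no match yet)
Bit 6: prefix='100' (no match yet)
Bit 7: prefix='1000' -> emit 'e', reset
Bit 8: prefix='1' (no match yet)
Bit 9: prefix='10' (no match yet)
Bit 10: prefix='100' (no match yet)
Bit 11: prefix='1001' -> emit 'l', reset
Bit 12: prefix='1' (no match yet)
Bit 13: prefix='10' (no match yet)
Bit 14: prefix='101' -> emit 'k', reset
Bit 15: prefix='1' (no match yet)
Bit 16: prefix='10' (no match yet)
Bit 17: prefix='100' (no match yet)

Answer: 100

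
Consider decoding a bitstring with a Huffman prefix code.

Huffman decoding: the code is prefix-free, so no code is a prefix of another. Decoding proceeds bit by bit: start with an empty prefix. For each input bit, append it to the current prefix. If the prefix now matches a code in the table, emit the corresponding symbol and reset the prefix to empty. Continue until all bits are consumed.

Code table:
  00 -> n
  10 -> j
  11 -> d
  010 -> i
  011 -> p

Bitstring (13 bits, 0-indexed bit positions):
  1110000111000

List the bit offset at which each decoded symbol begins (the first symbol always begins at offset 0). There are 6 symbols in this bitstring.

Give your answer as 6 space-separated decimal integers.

Answer: 0 2 4 6 9 11

Derivation:
Bit 0: prefix='1' (no match yet)
Bit 1: prefix='11' -> emit 'd', reset
Bit 2: prefix='1' (no match yet)
Bit 3: prefix='10' -> emit 'j', reset
Bit 4: prefix='0' (no match yet)
Bit 5: prefix='00' -> emit 'n', reset
Bit 6: prefix='0' (no match yet)
Bit 7: prefix='01' (no match yet)
Bit 8: prefix='011' -> emit 'p', reset
Bit 9: prefix='1' (no match yet)
Bit 10: prefix='10' -> emit 'j', reset
Bit 11: prefix='0' (no match yet)
Bit 12: prefix='00' -> emit 'n', reset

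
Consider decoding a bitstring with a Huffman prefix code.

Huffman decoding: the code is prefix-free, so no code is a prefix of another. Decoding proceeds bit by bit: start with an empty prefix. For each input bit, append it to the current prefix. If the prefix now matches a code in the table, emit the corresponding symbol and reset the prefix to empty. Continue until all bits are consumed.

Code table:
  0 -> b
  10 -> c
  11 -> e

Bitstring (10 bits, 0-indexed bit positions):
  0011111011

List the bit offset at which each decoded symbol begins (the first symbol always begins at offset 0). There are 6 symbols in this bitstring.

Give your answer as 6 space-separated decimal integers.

Answer: 0 1 2 4 6 8

Derivation:
Bit 0: prefix='0' -> emit 'b', reset
Bit 1: prefix='0' -> emit 'b', reset
Bit 2: prefix='1' (no match yet)
Bit 3: prefix='11' -> emit 'e', reset
Bit 4: prefix='1' (no match yet)
Bit 5: prefix='11' -> emit 'e', reset
Bit 6: prefix='1' (no match yet)
Bit 7: prefix='10' -> emit 'c', reset
Bit 8: prefix='1' (no match yet)
Bit 9: prefix='11' -> emit 'e', reset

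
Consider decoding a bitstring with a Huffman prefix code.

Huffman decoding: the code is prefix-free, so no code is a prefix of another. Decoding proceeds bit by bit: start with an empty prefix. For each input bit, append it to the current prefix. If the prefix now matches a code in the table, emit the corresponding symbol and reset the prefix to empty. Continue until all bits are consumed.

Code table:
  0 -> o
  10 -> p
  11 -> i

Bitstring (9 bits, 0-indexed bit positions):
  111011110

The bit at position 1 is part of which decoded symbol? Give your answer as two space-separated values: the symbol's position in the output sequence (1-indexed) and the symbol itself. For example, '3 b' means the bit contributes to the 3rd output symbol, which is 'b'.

Bit 0: prefix='1' (no match yet)
Bit 1: prefix='11' -> emit 'i', reset
Bit 2: prefix='1' (no match yet)
Bit 3: prefix='10' -> emit 'p', reset
Bit 4: prefix='1' (no match yet)
Bit 5: prefix='11' -> emit 'i', reset

Answer: 1 i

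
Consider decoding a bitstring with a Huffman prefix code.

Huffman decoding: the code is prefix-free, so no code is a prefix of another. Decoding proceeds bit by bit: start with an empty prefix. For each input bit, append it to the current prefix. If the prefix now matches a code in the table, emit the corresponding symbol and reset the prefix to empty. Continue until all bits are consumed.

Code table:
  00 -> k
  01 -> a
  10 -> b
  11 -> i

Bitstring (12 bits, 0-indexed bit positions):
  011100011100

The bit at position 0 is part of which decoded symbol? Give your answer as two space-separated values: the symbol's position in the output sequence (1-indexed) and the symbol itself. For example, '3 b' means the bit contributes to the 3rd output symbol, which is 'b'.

Answer: 1 a

Derivation:
Bit 0: prefix='0' (no match yet)
Bit 1: prefix='01' -> emit 'a', reset
Bit 2: prefix='1' (no match yet)
Bit 3: prefix='11' -> emit 'i', reset
Bit 4: prefix='0' (no match yet)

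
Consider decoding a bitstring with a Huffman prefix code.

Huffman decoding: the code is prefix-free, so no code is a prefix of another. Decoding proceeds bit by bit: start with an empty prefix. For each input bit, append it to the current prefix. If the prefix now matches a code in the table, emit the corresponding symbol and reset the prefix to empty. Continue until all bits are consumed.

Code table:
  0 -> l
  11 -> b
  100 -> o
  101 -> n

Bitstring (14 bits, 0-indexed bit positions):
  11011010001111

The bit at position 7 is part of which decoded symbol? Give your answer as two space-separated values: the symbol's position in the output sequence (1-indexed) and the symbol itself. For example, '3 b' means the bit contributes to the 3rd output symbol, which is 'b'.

Bit 0: prefix='1' (no match yet)
Bit 1: prefix='11' -> emit 'b', reset
Bit 2: prefix='0' -> emit 'l', reset
Bit 3: prefix='1' (no match yet)
Bit 4: prefix='11' -> emit 'b', reset
Bit 5: prefix='0' -> emit 'l', reset
Bit 6: prefix='1' (no match yet)
Bit 7: prefix='10' (no match yet)
Bit 8: prefix='100' -> emit 'o', reset
Bit 9: prefix='0' -> emit 'l', reset
Bit 10: prefix='1' (no match yet)
Bit 11: prefix='11' -> emit 'b', reset

Answer: 5 o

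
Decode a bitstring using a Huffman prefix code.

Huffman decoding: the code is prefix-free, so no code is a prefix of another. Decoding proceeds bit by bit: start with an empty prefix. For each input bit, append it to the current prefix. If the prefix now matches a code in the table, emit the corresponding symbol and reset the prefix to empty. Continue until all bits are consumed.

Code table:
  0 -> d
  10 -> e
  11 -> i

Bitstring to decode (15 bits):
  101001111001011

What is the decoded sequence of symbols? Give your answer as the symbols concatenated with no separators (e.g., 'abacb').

Bit 0: prefix='1' (no match yet)
Bit 1: prefix='10' -> emit 'e', reset
Bit 2: prefix='1' (no match yet)
Bit 3: prefix='10' -> emit 'e', reset
Bit 4: prefix='0' -> emit 'd', reset
Bit 5: prefix='1' (no match yet)
Bit 6: prefix='11' -> emit 'i', reset
Bit 7: prefix='1' (no match yet)
Bit 8: prefix='11' -> emit 'i', reset
Bit 9: prefix='0' -> emit 'd', reset
Bit 10: prefix='0' -> emit 'd', reset
Bit 11: prefix='1' (no match yet)
Bit 12: prefix='10' -> emit 'e', reset
Bit 13: prefix='1' (no match yet)
Bit 14: prefix='11' -> emit 'i', reset

Answer: eediiddei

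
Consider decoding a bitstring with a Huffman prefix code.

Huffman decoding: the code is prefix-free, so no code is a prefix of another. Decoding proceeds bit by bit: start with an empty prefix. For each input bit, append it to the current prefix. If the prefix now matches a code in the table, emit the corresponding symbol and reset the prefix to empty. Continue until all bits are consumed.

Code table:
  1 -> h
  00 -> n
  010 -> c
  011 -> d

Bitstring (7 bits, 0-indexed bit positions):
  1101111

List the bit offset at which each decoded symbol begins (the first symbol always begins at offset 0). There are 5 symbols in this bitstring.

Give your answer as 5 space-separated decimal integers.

Bit 0: prefix='1' -> emit 'h', reset
Bit 1: prefix='1' -> emit 'h', reset
Bit 2: prefix='0' (no match yet)
Bit 3: prefix='01' (no match yet)
Bit 4: prefix='011' -> emit 'd', reset
Bit 5: prefix='1' -> emit 'h', reset
Bit 6: prefix='1' -> emit 'h', reset

Answer: 0 1 2 5 6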